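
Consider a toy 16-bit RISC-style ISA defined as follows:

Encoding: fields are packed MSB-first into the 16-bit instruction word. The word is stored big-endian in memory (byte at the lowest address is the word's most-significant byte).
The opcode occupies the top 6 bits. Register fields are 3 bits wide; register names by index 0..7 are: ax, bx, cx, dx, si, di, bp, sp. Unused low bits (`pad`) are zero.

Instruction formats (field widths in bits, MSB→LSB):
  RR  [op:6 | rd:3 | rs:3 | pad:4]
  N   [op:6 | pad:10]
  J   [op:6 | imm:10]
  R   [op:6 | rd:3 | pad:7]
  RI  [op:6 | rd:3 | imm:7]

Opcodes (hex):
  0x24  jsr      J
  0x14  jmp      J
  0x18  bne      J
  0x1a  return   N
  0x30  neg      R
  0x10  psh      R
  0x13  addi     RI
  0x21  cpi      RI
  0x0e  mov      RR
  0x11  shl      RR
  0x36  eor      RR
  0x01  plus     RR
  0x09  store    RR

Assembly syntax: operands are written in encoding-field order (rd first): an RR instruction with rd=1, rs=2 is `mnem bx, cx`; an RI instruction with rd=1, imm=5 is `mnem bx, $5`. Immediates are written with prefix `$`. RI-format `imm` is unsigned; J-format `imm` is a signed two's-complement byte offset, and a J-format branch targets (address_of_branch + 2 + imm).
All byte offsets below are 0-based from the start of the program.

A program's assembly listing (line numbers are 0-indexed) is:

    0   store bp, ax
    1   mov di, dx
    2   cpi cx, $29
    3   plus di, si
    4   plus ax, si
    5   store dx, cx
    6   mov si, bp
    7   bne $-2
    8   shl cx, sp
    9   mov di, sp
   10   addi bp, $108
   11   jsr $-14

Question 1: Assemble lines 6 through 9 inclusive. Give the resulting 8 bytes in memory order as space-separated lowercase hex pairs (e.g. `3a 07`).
3a 60 63 fe 45 70 3a f0

line 6 (mov): pack op=0xe:6|rd=4:3|rs=6:3|pad=0:4 = 0x3a60; big→ 3a 60
line 7 (bne): pack op=0x18:6|imm=-2:10 = 0x63fe; big→ 63 fe
line 8 (shl): pack op=0x11:6|rd=2:3|rs=7:3|pad=0:4 = 0x4570; big→ 45 70
line 9 (mov): pack op=0xe:6|rd=5:3|rs=7:3|pad=0:4 = 0x3af0; big→ 3a f0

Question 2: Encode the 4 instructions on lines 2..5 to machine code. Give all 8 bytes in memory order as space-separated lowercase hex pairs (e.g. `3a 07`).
L2: cpi op=0x21:6|rd=2:3|imm=29:7 ⇒ 0x851d ⇒ big 85 1d
L3: plus op=0x1:6|rd=5:3|rs=4:3|pad=0:4 ⇒ 0x06c0 ⇒ big 06 c0
L4: plus op=0x1:6|rd=0:3|rs=4:3|pad=0:4 ⇒ 0x0440 ⇒ big 04 40
L5: store op=0x9:6|rd=3:3|rs=2:3|pad=0:4 ⇒ 0x25a0 ⇒ big 25 a0

85 1d 06 c0 04 40 25 a0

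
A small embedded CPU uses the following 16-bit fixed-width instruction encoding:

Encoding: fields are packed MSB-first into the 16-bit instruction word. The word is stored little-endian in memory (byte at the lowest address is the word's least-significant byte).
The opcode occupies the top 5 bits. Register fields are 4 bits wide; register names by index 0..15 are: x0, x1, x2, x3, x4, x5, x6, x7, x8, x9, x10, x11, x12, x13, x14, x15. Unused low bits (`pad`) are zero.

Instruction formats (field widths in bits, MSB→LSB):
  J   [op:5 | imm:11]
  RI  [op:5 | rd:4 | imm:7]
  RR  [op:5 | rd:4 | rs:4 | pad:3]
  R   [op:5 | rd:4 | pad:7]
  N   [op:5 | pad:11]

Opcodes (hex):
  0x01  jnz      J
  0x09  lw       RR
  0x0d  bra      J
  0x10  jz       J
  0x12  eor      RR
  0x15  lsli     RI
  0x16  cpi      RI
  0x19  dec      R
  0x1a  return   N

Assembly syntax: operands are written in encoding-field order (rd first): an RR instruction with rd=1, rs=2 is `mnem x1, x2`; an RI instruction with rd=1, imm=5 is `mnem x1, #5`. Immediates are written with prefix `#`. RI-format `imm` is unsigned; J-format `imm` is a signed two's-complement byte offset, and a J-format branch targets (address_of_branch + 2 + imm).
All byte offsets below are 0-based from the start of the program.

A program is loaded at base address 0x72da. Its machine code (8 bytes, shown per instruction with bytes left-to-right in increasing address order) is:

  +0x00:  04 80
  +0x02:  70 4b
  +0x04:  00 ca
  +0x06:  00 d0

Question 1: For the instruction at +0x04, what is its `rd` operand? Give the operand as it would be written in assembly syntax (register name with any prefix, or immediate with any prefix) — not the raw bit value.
[04] 00 ca → 0xca00
  top 5b → 0x19 → dec [R]
  [10:7] rd=4 = x4

x4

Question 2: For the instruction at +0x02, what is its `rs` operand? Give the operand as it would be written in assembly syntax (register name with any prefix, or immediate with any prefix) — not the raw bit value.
[02] 70 4b → 0x4b70
  opcode bits[15:11]=0x9: lw/RR
  [10:7] rd=6 = x6
  [6:3] rs=14 = x14

x14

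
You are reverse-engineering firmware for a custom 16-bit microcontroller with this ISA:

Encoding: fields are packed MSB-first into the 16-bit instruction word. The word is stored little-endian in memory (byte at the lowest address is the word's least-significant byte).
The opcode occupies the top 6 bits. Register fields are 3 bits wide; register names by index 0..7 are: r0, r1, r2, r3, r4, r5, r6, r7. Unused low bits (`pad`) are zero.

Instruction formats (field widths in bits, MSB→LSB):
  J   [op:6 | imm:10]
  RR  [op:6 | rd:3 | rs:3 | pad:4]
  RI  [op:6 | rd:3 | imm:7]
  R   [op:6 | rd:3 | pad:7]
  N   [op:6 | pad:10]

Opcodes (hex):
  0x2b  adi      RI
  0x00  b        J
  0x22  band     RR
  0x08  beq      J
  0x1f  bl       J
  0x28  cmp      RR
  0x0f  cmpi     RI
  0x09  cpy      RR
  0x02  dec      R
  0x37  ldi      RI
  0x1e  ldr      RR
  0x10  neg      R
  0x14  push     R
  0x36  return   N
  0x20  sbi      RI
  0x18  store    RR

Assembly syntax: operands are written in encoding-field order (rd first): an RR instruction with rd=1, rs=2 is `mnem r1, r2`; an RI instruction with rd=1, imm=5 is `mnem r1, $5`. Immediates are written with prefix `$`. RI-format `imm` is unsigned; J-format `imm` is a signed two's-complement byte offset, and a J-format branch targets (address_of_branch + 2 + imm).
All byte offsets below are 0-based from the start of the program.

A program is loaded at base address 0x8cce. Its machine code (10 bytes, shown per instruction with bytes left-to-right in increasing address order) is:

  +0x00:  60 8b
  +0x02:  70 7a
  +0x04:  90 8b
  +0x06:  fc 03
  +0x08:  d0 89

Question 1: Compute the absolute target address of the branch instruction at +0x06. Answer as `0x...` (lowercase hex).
0x8cd2

@+06  little-endian(fc 03) = 0x03fc
  top 6b → 0x0 → b [J]
  imm@[9:0]=0x3fc (s10→-4) ⇒ $-4
  target = base 0x8cce + off 0x06 + 2 + imm -4 = 0x8cd2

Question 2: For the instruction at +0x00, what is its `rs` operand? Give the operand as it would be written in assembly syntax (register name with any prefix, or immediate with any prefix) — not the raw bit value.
r6

[00] 60 8b → 0x8b60
  opcode bits[15:10]=0x22: band/RR
  [9:7] rd=6 = r6
  [6:4] rs=6 = r6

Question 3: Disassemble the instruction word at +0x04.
off 0x04: read 90 8b as little → 0x8b90
  top 6b → 0x22 → band [RR]
  rd: (w>>7)&0x7=0x7 → r7
  rs: (w>>4)&0x7=0x1 → r1

band r7, r1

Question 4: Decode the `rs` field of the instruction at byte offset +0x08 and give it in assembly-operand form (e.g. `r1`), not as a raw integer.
r5

[08] d0 89 → 0x89d0
  top 6b → 0x22 → band [RR]
  rd: (w>>7)&0x7=0x3 → r3
  rs: (w>>4)&0x7=0x5 → r5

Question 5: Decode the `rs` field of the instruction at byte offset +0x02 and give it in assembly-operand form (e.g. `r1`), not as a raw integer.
r7

[02] 70 7a → 0x7a70
  opcode bits[15:10]=0x1e: ldr/RR
  rd@[9:7]=0x4 ⇒ r4
  rs@[6:4]=0x7 ⇒ r7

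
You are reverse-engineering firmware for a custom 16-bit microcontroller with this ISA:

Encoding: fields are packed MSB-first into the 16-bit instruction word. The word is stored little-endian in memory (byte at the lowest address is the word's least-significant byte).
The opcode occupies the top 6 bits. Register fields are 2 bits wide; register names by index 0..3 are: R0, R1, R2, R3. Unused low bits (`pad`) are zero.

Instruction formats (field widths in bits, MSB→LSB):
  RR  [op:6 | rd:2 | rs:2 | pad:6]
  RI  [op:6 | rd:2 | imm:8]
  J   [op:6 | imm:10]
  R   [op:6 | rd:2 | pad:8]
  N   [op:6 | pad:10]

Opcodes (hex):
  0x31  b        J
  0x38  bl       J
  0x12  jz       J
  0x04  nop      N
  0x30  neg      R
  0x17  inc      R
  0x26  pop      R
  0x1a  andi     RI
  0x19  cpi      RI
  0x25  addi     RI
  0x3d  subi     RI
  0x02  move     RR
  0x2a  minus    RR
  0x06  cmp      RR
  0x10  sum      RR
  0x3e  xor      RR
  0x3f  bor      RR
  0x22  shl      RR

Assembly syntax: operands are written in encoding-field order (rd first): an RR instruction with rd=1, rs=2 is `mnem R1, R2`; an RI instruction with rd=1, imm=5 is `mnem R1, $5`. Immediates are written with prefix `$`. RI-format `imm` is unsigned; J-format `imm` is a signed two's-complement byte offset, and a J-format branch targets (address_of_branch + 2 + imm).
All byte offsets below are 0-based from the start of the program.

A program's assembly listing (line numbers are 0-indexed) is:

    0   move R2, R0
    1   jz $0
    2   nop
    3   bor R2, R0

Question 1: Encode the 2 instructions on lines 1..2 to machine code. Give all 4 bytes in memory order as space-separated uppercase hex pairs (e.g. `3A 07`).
00 48 00 10

L1: jz op=0x12:6|imm=0:10 ⇒ 0x4800 ⇒ little 00 48
L2: nop op=0x4:6|pad=0:10 ⇒ 0x1000 ⇒ little 00 10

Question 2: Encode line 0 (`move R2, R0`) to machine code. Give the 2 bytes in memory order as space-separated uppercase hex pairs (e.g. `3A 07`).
00 0A

0. move fields op=0x2:6|rd=2:2|rs=0:2|pad=0:6 → word 0a00h → 00 0a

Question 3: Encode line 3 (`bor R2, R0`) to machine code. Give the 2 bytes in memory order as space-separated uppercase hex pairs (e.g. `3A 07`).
00 FE

line 3 (bor): pack op=0x3f:6|rd=2:2|rs=0:2|pad=0:6 = 0xfe00; little→ 00 fe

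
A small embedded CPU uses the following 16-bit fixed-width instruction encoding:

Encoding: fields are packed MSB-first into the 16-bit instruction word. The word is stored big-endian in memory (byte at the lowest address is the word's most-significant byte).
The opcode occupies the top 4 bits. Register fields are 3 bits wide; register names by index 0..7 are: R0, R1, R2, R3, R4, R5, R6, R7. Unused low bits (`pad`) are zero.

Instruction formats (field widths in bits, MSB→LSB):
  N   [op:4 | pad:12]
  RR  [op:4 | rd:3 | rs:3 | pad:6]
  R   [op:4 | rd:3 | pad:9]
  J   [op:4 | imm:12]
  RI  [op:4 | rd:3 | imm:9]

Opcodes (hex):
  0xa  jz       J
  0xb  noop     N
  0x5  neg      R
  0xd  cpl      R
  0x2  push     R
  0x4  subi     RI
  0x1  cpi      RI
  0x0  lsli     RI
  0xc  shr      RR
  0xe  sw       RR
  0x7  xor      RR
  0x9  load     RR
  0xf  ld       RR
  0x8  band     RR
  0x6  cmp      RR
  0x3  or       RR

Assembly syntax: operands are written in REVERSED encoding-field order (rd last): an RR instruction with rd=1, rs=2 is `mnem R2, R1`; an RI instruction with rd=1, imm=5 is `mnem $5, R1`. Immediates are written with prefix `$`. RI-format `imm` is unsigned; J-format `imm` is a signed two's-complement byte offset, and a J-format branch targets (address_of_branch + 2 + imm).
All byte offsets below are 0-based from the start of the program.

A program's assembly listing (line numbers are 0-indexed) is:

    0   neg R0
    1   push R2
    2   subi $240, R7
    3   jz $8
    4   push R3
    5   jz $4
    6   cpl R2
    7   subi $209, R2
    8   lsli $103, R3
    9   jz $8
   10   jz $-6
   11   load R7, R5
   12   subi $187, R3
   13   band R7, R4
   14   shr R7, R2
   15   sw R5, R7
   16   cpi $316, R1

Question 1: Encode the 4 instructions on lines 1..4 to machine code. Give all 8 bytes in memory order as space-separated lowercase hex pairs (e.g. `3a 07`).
L1: push op=0x2:4|rd=2:3|pad=0:9 ⇒ 0x2400 ⇒ big 24 00
L2: subi op=0x4:4|rd=7:3|imm=240:9 ⇒ 0x4ef0 ⇒ big 4e f0
L3: jz op=0xa:4|imm=8:12 ⇒ 0xa008 ⇒ big a0 08
L4: push op=0x2:4|rd=3:3|pad=0:9 ⇒ 0x2600 ⇒ big 26 00

24 00 4e f0 a0 08 26 00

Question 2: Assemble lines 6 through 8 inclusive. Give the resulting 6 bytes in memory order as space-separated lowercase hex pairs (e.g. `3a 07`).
d4 00 44 d1 06 67

L6: cpl op=0xd:4|rd=2:3|pad=0:9 ⇒ 0xd400 ⇒ big d4 00
L7: subi op=0x4:4|rd=2:3|imm=209:9 ⇒ 0x44d1 ⇒ big 44 d1
L8: lsli op=0x0:4|rd=3:3|imm=103:9 ⇒ 0x0667 ⇒ big 06 67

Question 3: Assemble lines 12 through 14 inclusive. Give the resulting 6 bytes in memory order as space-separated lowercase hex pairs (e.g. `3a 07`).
L12: subi op=0x4:4|rd=3:3|imm=187:9 ⇒ 0x46bb ⇒ big 46 bb
L13: band op=0x8:4|rd=4:3|rs=7:3|pad=0:6 ⇒ 0x89c0 ⇒ big 89 c0
L14: shr op=0xc:4|rd=2:3|rs=7:3|pad=0:6 ⇒ 0xc5c0 ⇒ big c5 c0

46 bb 89 c0 c5 c0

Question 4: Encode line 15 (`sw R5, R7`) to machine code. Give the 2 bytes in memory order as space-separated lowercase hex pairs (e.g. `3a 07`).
ef 40

L15: sw op=0xe:4|rd=7:3|rs=5:3|pad=0:6 ⇒ 0xef40 ⇒ big ef 40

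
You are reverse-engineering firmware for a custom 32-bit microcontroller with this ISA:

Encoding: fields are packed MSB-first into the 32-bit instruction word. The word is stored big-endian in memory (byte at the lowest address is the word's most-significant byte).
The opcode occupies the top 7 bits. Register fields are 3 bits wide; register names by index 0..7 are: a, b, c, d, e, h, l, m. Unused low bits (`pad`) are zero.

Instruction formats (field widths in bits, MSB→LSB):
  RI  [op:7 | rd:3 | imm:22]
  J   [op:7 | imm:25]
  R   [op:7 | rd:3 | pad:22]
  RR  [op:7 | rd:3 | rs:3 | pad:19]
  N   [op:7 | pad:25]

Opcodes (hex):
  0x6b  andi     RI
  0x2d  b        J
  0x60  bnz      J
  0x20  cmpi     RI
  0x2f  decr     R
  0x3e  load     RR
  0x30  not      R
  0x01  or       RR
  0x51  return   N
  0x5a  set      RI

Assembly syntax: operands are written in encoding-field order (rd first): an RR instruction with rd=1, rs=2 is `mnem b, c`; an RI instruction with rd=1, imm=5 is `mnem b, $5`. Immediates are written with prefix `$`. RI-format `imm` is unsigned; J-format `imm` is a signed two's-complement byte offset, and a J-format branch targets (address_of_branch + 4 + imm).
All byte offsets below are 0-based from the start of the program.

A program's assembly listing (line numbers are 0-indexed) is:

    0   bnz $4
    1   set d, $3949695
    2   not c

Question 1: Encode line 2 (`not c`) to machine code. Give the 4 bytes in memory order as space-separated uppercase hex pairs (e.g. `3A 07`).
60 80 00 00

line 2 (not): pack op=0x30:7|rd=2:3|pad=0:22 = 0x60800000; big→ 60 80 00 00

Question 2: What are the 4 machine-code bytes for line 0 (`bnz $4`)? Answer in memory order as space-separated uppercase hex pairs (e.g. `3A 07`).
L0: bnz op=0x60:7|imm=4:25 ⇒ 0xc0000004 ⇒ big c0 00 00 04

C0 00 00 04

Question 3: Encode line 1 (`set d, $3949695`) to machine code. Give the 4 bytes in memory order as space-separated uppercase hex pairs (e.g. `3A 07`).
B4 FC 44 7F

L1: set op=0x5a:7|rd=3:3|imm=3949695:22 ⇒ 0xb4fc447f ⇒ big b4 fc 44 7f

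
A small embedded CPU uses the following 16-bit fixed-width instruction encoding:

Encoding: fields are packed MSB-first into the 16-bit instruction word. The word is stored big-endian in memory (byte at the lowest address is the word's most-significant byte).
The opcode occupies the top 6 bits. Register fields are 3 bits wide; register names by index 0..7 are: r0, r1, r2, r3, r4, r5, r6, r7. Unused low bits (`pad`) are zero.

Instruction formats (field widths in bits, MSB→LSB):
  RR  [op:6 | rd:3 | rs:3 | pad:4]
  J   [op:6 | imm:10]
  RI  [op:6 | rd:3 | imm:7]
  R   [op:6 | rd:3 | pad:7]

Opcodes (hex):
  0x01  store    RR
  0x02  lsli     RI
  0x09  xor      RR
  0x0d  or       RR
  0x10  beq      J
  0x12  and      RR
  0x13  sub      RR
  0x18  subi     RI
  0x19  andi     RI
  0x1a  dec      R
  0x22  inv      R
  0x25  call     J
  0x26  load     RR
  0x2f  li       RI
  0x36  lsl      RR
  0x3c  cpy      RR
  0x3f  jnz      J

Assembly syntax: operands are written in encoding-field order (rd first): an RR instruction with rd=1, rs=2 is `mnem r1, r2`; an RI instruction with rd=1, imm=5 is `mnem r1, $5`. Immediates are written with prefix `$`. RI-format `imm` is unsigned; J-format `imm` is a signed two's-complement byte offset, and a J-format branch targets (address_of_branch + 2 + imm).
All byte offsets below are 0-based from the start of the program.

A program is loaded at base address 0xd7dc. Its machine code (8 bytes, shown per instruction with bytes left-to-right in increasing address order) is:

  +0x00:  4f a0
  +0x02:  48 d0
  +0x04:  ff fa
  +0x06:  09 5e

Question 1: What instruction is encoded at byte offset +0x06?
lsli r2, $94

@+06  big-endian(09 5e) = 0x095e
  top 6b → 0x2 → lsli [RI]
  [9:7] rd=2 = r2
  [6:0] imm=94 = $94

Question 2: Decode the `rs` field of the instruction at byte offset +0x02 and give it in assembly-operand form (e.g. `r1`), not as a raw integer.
+0x02: 48 d0 ⇒ word 0x48d0 (big)
  op=0x48d0>>10=0x12 ⇒ and (RR)
  rd@[9:7]=0x1 ⇒ r1
  rs@[6:4]=0x5 ⇒ r5

r5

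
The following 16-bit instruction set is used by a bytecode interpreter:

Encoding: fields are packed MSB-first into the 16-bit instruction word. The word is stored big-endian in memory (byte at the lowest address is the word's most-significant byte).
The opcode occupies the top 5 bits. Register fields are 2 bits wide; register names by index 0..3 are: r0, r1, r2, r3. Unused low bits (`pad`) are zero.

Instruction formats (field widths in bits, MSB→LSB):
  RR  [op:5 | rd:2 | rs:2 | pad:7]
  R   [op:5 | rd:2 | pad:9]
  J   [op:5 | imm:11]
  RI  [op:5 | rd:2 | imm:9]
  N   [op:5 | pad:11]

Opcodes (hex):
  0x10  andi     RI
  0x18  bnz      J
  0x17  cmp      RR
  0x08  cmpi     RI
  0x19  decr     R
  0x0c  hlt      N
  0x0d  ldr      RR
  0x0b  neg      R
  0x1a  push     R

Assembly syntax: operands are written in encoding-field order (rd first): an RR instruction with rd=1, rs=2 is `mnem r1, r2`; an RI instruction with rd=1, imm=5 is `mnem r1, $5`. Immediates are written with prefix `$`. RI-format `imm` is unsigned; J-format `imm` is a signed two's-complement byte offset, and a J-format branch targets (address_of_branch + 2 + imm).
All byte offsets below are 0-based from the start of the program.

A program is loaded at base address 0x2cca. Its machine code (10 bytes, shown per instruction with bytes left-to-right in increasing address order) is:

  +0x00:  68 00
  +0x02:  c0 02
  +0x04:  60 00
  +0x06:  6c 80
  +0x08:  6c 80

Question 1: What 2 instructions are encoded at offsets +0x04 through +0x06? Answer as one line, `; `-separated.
hlt; ldr r2, r1

+0x04: 60 00 ⇒ word 0x6000 (big)
  opcode bits[15:11]=0xc: hlt/N
+0x06: 6c 80 ⇒ word 0x6c80 (big)
  opcode bits[15:11]=0xd: ldr/RR
  rd@[10:9]=0x2 ⇒ r2
  rs@[8:7]=0x1 ⇒ r1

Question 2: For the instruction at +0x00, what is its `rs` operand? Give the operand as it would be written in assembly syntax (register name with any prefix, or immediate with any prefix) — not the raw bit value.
off 0x00: read 68 00 as big → 0x6800
  op=0x6800>>11=0xd ⇒ ldr (RR)
  rd@[10:9]=0x0 ⇒ r0
  rs@[8:7]=0x0 ⇒ r0

r0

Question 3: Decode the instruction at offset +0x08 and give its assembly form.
off 0x08: read 6c 80 as big → 0x6c80
  top 5b → 0xd → ldr [RR]
  rd@[10:9]=0x2 ⇒ r2
  rs@[8:7]=0x1 ⇒ r1

ldr r2, r1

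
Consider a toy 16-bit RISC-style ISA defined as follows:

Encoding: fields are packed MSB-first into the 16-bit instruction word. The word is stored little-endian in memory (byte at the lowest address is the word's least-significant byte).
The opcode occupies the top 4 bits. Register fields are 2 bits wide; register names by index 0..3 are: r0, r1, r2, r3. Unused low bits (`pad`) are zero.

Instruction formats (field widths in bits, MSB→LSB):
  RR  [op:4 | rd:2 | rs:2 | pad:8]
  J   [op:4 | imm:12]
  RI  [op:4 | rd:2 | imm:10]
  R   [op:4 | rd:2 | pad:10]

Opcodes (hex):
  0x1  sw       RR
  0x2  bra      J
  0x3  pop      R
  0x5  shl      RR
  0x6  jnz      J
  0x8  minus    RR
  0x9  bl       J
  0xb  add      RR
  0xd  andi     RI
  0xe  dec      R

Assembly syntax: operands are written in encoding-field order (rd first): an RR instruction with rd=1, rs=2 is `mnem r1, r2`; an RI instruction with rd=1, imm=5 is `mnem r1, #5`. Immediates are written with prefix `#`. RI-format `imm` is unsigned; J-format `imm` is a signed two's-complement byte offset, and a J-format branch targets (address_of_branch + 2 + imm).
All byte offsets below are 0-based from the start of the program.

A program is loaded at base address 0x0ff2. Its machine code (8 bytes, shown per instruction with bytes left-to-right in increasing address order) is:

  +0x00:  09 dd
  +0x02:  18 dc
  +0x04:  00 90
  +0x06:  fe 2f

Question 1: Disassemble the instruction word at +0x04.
bl #0

off 0x04: read 00 90 as little → 0x9000
  top 4b → 0x9 → bl [J]
  [11:0] imm=0 = #0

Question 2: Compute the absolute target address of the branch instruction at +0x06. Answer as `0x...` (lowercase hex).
0x0ff8

[06] fe 2f → 0x2ffe
  opcode bits[15:12]=0x2: bra/J
  [11:0] imm=4094 (s12→-2) = #-2
  target = base 0x0ff2 + off 0x06 + 2 + imm -2 = 0x0ff8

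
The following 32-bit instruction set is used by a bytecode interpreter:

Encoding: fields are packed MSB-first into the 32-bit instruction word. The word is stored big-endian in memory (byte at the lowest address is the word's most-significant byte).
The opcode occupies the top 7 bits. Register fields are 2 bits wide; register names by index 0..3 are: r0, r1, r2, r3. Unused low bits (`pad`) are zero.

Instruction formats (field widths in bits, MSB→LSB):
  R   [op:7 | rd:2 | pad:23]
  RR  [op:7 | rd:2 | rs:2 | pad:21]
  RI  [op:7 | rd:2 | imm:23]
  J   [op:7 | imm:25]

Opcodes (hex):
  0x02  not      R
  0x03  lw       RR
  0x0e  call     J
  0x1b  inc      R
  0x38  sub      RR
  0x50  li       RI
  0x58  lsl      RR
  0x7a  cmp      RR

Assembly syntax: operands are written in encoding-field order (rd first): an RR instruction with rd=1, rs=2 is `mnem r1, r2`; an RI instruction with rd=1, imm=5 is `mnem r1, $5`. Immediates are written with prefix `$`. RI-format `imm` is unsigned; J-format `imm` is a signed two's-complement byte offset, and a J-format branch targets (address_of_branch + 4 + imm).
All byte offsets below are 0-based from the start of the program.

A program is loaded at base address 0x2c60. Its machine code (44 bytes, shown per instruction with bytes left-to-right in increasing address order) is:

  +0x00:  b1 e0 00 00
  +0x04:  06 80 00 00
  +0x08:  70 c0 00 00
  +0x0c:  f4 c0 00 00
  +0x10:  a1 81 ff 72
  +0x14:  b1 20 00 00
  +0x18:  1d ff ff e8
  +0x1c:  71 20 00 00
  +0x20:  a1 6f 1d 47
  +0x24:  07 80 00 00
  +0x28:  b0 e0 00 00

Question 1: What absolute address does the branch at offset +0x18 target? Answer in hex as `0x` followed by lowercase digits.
0x2c64

@+18  big-endian(1d ff ff e8) = 0x1dffffe8
  opcode bits[31:25]=0xe: call/J
  [24:0] imm=33554408 (s25→-24) = $-24
  target = base 0x2c60 + off 0x18 + 4 + imm -24 = 0x2c64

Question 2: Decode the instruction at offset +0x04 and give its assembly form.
lw r1, r0

[04] 06 80 00 00 → 0x06800000
  opcode bits[31:25]=0x3: lw/RR
  rd: (w>>23)&0x3=0x1 → r1
  rs: (w>>21)&0x3=0x0 → r0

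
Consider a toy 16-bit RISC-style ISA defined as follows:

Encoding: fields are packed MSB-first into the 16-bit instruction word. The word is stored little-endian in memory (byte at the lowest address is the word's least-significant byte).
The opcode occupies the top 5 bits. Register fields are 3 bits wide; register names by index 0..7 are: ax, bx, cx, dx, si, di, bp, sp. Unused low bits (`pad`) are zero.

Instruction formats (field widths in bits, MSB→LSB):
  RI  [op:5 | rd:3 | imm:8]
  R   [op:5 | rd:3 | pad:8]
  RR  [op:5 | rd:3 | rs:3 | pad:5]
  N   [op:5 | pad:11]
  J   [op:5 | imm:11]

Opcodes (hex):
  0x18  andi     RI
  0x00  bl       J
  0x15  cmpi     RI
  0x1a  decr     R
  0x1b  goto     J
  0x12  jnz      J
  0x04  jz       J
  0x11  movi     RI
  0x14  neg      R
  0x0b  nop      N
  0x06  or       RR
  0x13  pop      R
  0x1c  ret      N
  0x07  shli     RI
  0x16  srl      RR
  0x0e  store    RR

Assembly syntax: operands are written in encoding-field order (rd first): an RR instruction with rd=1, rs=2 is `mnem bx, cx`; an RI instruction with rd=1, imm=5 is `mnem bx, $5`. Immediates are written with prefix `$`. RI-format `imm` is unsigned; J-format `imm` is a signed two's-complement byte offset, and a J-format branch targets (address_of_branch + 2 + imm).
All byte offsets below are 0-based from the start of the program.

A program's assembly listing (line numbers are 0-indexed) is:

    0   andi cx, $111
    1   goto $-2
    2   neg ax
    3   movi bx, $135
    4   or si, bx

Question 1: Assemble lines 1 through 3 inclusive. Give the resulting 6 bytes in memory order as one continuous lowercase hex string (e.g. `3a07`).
fedf00a08789

line 1 (goto): pack op=0x1b:5|imm=-2:11 = 0xdffe; little→ fe df
line 2 (neg): pack op=0x14:5|rd=0:3|pad=0:8 = 0xa000; little→ 00 a0
line 3 (movi): pack op=0x11:5|rd=1:3|imm=135:8 = 0x8987; little→ 87 89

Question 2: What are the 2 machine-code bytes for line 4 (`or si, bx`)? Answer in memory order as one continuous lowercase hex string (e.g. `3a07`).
line 4 (or): pack op=0x6:5|rd=4:3|rs=1:3|pad=0:5 = 0x3420; little→ 20 34

2034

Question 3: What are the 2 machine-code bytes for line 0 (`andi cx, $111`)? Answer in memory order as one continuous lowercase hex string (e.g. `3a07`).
line 0 (andi): pack op=0x18:5|rd=2:3|imm=111:8 = 0xc26f; little→ 6f c2

6fc2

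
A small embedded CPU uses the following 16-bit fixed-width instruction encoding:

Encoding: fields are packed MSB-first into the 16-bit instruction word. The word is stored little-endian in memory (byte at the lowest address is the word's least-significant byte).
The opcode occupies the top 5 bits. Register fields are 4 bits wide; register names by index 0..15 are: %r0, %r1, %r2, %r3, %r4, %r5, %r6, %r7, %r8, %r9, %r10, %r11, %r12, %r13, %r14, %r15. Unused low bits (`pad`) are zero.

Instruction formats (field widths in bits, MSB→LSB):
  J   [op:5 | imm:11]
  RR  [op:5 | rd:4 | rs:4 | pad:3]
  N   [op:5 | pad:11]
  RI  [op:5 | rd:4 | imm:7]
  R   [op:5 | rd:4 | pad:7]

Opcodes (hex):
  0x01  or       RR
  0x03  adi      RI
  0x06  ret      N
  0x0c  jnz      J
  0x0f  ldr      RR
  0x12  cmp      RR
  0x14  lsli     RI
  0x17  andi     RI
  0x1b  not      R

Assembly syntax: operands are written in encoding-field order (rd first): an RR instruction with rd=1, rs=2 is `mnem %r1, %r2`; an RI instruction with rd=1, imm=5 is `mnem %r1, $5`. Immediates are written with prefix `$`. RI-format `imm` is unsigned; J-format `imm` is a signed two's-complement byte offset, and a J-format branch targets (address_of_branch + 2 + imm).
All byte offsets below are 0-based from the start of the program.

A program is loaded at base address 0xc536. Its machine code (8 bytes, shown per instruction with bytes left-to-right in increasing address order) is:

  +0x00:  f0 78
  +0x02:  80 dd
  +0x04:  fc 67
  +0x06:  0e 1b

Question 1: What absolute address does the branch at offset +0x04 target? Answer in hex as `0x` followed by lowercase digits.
off 0x04: read fc 67 as little → 0x67fc
  top 5b → 0xc → jnz [J]
  [10:0] imm=2044 (s11→-4) = $-4
  target = base 0xc536 + off 0x04 + 2 + imm -4 = 0xc538

0xc538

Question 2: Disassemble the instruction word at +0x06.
adi %r6, $14

@+06  little-endian(0e 1b) = 0x1b0e
  opcode bits[15:11]=0x3: adi/RI
  [10:7] rd=6 = %r6
  [6:0] imm=14 = $14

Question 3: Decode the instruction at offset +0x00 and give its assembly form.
ldr %r1, %r14

@+00  little-endian(f0 78) = 0x78f0
  opcode bits[15:11]=0xf: ldr/RR
  rd: (w>>7)&0xf=0x1 → %r1
  rs: (w>>3)&0xf=0xe → %r14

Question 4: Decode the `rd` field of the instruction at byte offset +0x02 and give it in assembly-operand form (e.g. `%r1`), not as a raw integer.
off 0x02: read 80 dd as little → 0xdd80
  op=0xdd80>>11=0x1b ⇒ not (R)
  rd@[10:7]=0xb ⇒ %r11

%r11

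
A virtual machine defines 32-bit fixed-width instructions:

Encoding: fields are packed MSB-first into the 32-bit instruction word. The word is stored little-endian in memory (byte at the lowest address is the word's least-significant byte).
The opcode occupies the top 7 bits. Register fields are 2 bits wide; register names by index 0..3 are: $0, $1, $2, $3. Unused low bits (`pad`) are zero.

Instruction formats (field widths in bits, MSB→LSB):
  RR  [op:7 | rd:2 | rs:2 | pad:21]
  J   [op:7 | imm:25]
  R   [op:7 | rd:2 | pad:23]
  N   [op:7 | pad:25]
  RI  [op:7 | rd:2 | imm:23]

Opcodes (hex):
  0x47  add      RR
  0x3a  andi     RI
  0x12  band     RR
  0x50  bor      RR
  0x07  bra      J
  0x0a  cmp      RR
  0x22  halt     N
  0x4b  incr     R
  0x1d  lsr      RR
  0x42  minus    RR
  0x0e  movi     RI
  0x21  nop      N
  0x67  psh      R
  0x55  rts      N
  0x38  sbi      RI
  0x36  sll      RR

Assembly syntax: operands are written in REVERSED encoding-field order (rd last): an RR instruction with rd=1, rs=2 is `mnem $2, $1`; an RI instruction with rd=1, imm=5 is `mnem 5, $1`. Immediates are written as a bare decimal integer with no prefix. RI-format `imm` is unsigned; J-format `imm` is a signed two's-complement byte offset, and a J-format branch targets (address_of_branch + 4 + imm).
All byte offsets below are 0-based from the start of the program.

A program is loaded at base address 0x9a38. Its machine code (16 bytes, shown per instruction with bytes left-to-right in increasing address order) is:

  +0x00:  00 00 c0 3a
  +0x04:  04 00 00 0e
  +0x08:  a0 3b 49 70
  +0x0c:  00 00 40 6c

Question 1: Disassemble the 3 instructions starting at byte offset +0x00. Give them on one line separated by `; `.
lsr $2, $1; bra 4; sbi 4799392, $0

off 0x00: read 00 00 c0 3a as little → 0x3ac00000
  opcode bits[31:25]=0x1d: lsr/RR
  rd@[24:23]=0x1 ⇒ $1
  rs@[22:21]=0x2 ⇒ $2
off 0x04: read 04 00 00 0e as little → 0x0e000004
  opcode bits[31:25]=0x7: bra/J
  imm@[24:0]=0x4 ⇒ 4
off 0x08: read a0 3b 49 70 as little → 0x70493ba0
  opcode bits[31:25]=0x38: sbi/RI
  rd@[24:23]=0x0 ⇒ $0
  imm@[22:0]=0x493ba0 ⇒ 4799392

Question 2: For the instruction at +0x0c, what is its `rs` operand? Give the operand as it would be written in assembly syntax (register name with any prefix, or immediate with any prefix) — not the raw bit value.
$2

off 0x0c: read 00 00 40 6c as little → 0x6c400000
  opcode bits[31:25]=0x36: sll/RR
  [24:23] rd=0 = $0
  [22:21] rs=2 = $2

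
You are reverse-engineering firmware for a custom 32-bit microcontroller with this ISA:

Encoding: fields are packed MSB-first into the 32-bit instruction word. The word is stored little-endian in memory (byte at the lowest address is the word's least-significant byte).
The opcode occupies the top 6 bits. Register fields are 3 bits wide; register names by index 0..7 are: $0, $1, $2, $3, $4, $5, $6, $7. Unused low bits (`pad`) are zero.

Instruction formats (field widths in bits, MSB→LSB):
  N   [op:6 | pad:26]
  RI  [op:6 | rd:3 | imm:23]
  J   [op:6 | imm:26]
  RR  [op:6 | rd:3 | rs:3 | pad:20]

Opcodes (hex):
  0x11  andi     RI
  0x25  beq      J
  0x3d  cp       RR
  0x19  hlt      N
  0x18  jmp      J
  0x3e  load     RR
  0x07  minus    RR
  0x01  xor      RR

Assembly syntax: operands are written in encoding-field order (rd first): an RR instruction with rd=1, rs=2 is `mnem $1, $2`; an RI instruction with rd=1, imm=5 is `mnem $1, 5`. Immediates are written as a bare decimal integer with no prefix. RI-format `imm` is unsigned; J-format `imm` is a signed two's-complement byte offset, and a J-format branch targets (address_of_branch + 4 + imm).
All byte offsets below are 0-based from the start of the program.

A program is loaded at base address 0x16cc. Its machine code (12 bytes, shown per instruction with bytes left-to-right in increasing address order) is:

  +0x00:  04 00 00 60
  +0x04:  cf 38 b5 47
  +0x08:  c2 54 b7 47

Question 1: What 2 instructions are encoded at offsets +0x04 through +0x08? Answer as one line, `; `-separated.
andi $7, 3487951; andi $7, 3626178

@+04  little-endian(cf 38 b5 47) = 0x47b538cf
  opcode bits[31:26]=0x11: andi/RI
  [25:23] rd=7 = $7
  [22:0] imm=3487951 = 3487951
@+08  little-endian(c2 54 b7 47) = 0x47b754c2
  opcode bits[31:26]=0x11: andi/RI
  [25:23] rd=7 = $7
  [22:0] imm=3626178 = 3626178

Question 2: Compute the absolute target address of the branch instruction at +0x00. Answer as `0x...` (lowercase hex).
0x16d4

off 0x00: read 04 00 00 60 as little → 0x60000004
  op=0x60000004>>26=0x18 ⇒ jmp (J)
  imm@[25:0]=0x4 ⇒ 4
  target = base 0x16cc + off 0x00 + 4 + imm 4 = 0x16d4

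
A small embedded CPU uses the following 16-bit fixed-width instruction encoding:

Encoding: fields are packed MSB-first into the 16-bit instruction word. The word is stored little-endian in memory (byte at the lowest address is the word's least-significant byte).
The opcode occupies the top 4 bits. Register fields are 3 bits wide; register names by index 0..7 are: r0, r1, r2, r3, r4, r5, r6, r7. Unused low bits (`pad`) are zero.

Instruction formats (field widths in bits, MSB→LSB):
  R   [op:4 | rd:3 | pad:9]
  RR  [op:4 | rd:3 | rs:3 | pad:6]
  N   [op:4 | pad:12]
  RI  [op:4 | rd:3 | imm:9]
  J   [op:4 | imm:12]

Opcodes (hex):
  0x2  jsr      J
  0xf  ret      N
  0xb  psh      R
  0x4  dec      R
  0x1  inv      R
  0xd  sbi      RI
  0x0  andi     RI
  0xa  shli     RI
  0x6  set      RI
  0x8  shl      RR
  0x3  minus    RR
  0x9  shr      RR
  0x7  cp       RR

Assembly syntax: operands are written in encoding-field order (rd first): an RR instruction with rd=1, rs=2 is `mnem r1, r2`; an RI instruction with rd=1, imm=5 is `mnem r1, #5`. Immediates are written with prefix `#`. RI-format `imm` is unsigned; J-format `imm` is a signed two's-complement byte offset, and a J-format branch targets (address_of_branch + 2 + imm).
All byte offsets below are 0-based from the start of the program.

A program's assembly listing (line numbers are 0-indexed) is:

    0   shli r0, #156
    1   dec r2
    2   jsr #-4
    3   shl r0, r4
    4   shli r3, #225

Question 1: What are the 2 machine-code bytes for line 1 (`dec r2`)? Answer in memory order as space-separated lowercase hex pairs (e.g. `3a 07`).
1. dec fields op=0x4:4|rd=2:3|pad=0:9 → word 4400h → 00 44

00 44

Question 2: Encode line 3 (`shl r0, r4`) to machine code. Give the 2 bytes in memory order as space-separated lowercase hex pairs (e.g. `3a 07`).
00 81

3. shl fields op=0x8:4|rd=0:3|rs=4:3|pad=0:6 → word 8100h → 00 81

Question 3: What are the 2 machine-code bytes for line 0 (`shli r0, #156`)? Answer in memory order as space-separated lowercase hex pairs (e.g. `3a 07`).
0. shli fields op=0xa:4|rd=0:3|imm=156:9 → word a09ch → 9c a0

9c a0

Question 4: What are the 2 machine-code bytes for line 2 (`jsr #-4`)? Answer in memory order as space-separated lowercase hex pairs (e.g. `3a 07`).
fc 2f

L2: jsr op=0x2:4|imm=-4:12 ⇒ 0x2ffc ⇒ little fc 2f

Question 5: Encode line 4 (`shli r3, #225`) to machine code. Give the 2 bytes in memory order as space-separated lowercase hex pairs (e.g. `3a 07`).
4. shli fields op=0xa:4|rd=3:3|imm=225:9 → word a6e1h → e1 a6

e1 a6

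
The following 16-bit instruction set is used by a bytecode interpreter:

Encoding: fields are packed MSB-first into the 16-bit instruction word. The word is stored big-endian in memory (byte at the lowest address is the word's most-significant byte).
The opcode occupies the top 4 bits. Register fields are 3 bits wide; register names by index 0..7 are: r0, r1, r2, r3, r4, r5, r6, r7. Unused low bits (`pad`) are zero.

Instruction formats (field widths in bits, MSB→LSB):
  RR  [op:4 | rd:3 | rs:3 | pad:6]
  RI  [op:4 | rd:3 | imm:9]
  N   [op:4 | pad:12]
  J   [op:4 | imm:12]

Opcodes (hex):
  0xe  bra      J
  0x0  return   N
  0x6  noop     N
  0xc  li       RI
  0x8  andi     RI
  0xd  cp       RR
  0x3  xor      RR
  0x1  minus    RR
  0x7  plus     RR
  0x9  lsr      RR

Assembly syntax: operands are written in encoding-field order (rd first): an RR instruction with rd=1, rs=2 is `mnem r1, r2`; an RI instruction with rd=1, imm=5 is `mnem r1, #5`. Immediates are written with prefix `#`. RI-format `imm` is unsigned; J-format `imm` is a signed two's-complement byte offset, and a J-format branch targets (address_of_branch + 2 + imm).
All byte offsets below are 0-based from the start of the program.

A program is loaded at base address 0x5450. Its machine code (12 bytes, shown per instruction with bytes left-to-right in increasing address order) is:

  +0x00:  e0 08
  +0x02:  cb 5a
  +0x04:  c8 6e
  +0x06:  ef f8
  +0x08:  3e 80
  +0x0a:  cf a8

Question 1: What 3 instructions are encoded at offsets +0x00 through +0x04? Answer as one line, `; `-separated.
+0x00: e0 08 ⇒ word 0xe008 (big)
  op=0xe008>>12=0xe ⇒ bra (J)
  [11:0] imm=8 = #8
+0x02: cb 5a ⇒ word 0xcb5a (big)
  op=0xcb5a>>12=0xc ⇒ li (RI)
  [11:9] rd=5 = r5
  [8:0] imm=346 = #346
+0x04: c8 6e ⇒ word 0xc86e (big)
  op=0xc86e>>12=0xc ⇒ li (RI)
  [11:9] rd=4 = r4
  [8:0] imm=110 = #110

bra #8; li r5, #346; li r4, #110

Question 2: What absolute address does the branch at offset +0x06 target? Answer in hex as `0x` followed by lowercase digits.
0x5450

[06] ef f8 → 0xeff8
  top 4b → 0xe → bra [J]
  imm@[11:0]=0xff8 (s12→-8) ⇒ #-8
  target = base 0x5450 + off 0x06 + 2 + imm -8 = 0x5450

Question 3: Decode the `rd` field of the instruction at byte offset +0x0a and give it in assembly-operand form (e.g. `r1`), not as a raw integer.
off 0x0a: read cf a8 as big → 0xcfa8
  opcode bits[15:12]=0xc: li/RI
  rd: (w>>9)&0x7=0x7 → r7
  imm: (w>>0)&0x1ff=0x1a8 → #424

r7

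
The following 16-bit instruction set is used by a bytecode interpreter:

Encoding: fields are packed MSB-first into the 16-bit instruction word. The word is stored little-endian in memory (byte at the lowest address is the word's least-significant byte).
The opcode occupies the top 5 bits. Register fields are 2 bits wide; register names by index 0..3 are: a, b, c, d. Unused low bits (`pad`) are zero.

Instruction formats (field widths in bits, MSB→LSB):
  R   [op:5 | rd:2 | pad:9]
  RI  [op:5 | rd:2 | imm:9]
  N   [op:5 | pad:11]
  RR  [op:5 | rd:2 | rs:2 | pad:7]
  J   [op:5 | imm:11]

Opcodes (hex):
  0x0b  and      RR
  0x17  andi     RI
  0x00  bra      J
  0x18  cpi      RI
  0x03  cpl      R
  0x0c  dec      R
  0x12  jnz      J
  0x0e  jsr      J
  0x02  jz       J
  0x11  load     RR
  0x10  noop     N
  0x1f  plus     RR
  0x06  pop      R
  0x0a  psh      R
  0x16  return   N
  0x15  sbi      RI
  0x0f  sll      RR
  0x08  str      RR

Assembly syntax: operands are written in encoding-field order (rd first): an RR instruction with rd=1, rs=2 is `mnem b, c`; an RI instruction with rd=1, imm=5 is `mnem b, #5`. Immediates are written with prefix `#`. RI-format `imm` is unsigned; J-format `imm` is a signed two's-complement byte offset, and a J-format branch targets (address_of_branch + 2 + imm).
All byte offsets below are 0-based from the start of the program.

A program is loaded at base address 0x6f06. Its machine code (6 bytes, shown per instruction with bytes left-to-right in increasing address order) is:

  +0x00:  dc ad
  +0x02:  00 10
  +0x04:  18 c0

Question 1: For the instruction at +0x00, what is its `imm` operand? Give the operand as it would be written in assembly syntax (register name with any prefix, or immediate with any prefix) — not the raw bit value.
[00] dc ad → 0xaddc
  opcode bits[15:11]=0x15: sbi/RI
  [10:9] rd=2 = c
  [8:0] imm=476 = #476

#476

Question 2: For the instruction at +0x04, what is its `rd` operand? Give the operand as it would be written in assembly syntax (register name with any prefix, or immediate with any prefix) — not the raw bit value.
a

[04] 18 c0 → 0xc018
  top 5b → 0x18 → cpi [RI]
  [10:9] rd=0 = a
  [8:0] imm=24 = #24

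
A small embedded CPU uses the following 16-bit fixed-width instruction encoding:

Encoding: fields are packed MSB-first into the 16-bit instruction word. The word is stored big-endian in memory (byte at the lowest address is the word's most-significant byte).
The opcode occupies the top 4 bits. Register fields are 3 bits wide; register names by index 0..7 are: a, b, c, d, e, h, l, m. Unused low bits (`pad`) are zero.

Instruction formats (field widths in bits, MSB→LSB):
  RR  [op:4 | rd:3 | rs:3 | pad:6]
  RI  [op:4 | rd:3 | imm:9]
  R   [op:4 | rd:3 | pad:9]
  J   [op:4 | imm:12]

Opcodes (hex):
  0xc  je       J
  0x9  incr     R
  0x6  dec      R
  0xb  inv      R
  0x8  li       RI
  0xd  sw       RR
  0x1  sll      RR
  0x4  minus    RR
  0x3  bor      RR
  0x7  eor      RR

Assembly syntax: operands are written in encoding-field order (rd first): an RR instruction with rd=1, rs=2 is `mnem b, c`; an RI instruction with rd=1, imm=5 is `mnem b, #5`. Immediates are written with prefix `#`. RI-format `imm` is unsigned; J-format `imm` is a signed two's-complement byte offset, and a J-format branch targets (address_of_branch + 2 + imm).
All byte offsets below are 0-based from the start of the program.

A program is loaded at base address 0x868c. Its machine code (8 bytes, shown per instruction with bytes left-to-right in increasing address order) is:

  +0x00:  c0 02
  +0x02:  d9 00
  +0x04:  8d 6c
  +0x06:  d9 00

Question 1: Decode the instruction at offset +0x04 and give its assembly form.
li l, #364

off 0x04: read 8d 6c as big → 0x8d6c
  op=0x8d6c>>12=0x8 ⇒ li (RI)
  rd: (w>>9)&0x7=0x6 → l
  imm: (w>>0)&0x1ff=0x16c → #364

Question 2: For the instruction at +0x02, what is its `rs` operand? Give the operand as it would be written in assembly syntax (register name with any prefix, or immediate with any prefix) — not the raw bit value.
e

[02] d9 00 → 0xd900
  top 4b → 0xd → sw [RR]
  rd: (w>>9)&0x7=0x4 → e
  rs: (w>>6)&0x7=0x4 → e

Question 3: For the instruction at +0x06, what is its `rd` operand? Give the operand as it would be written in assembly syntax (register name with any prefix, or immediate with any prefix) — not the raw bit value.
e

off 0x06: read d9 00 as big → 0xd900
  op=0xd900>>12=0xd ⇒ sw (RR)
  rd: (w>>9)&0x7=0x4 → e
  rs: (w>>6)&0x7=0x4 → e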